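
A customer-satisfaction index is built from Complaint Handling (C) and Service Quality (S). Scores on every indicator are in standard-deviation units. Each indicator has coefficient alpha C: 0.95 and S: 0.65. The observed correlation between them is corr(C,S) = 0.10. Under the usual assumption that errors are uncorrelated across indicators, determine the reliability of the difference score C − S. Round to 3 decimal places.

0.778

Var(C−S) = 1 + 1 − 2·0.10 = 2 − 0.2 = 1.8.
Because errors are independent across components, Cov(Tᵢ,Tⱼ) = Cov(Xᵢ,Xⱼ); the off-diagonal part of the true-score variance is the same as above.
True-score variance = [0.95 + 0.65] − 0.2 = 1.6 − 0.2 = 1.4.
Reliability = 1.4 / 1.8 = 0.778.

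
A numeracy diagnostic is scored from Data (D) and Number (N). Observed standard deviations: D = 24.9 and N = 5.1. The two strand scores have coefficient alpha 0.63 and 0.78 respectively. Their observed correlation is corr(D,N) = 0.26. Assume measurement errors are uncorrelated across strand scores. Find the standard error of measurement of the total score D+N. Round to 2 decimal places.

Var(total) = 646.02 + 66.0348 = 712.055.
True-score variance = 410.894 + 66.0348 = 476.929, so reliability = 0.6698.
Error variance = 712.055 − 476.929 = 235.126; SEM = √235.126 = 15.33.

15.33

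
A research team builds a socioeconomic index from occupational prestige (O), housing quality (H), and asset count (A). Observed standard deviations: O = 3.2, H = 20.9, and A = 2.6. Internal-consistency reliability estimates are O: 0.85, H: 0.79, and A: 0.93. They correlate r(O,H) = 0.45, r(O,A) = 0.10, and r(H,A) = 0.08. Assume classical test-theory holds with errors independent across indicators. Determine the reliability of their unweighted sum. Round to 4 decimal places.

Var(O+H+A) = 3.2² + 20.9² + 2.6² + 2·[3.2·20.9·0.45 + 3.2·2.6·0.10 + 20.9·2.6·0.08] = 453.81 + 70.5504 = 524.36.
Under uncorrelated errors the observed covariances equal the true-score covariances, so only the own-variance terms attenuate.
True-score variance = [3.2²·0.85 + 20.9²·0.79 + 2.6²·0.93] + 70.5504 = 360.071 + 70.5504 = 430.621.
Reliability = 430.621 / 524.36 = 0.8212.

0.8212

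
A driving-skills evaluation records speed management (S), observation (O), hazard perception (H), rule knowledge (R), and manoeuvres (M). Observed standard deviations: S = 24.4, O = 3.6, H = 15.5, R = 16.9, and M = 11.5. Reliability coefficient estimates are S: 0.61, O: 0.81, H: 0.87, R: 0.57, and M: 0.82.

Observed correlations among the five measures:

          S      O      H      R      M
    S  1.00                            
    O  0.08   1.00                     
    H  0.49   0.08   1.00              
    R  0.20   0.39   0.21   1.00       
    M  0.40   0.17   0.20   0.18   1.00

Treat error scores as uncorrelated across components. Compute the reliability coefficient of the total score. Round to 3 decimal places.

Var(S+O+H+R+M) = 24.4² + 3.6² + 15.5² + 16.9² + 11.5² + 2·[24.4·3.6·0.08 + 24.4·15.5·0.49 + 24.4·16.9·0.20 + 24.4·11.5·0.40 + 3.6·15.5·0.08 + 3.6·16.9·0.39 + 3.6·11.5·0.17 + 15.5·16.9·0.21 + 15.5·11.5·0.20 + 16.9·11.5·0.18] = 1266.43 + 1095.86 = 2362.29.
Because errors are independent across components, Cov(Tᵢ,Tⱼ) = Cov(Xᵢ,Xⱼ); the off-diagonal part of the true-score variance is the same as above.
True-score variance = [24.4²·0.61 + 3.6²·0.81 + 15.5²·0.87 + 16.9²·0.57 + 11.5²·0.82] + 1095.86 = 853.927 + 1095.86 = 1949.79.
Reliability = 1949.79 / 2362.29 = 0.825.

0.825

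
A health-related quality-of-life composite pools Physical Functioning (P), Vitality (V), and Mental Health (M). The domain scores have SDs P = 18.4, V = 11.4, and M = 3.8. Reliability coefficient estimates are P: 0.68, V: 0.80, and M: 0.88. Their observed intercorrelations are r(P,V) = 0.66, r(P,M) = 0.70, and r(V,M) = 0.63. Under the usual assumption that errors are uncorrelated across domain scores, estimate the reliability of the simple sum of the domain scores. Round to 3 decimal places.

Var(P+V+M) = 18.4² + 11.4² + 3.8² + 2·[18.4·11.4·0.66 + 18.4·3.8·0.70 + 11.4·3.8·0.63] = 482.96 + 429.354 = 912.314.
Under uncorrelated errors the observed covariances equal the true-score covariances, so only the own-variance terms attenuate.
True-score variance = [18.4²·0.68 + 11.4²·0.80 + 3.8²·0.88] + 429.354 = 346.896 + 429.354 = 776.25.
Reliability = 776.25 / 912.314 = 0.851.

0.851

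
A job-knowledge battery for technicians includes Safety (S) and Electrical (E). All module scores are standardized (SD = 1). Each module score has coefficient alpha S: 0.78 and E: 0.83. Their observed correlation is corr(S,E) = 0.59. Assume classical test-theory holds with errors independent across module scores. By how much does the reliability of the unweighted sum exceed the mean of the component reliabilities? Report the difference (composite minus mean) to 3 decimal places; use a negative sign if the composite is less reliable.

0.072

Var(sum) = 2 + 1.18 = 3.18; true-score variance = 1.61 + 1.18 = 2.79; composite reliability = 0.8774.
Mean component reliability = 0.8050.
Difference = 0.8774 − 0.8050 = 0.072.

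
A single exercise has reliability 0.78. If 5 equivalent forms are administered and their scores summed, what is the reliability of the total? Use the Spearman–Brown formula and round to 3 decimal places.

0.947

ρ_k = kρ / (1 + (k−1)ρ) = 5·0.78 / (1 + 4·0.78) = 3.900 / 4.120 = 0.947.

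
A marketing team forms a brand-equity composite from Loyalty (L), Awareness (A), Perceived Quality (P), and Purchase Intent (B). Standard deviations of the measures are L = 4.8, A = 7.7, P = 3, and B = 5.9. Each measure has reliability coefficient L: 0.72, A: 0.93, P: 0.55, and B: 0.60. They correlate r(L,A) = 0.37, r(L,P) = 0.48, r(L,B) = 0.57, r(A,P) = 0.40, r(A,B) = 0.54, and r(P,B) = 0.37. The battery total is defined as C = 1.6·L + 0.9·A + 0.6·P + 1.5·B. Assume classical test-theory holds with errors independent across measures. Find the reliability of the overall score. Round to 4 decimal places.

Var(C) = 1.6²·4.8² + 0.9²·7.7² + 0.6²·3² + 1.5²·5.9² + 2·[1.44·4.8·7.7·0.37 + 0.96·4.8·3·0.48 + 2.4·4.8·5.9·0.57 + 0.54·7.7·3·0.40 + 1.35·7.7·5.9·0.54 + 0.9·3·5.9·0.37] = 188.57 + 218.143 = 406.713.
Under uncorrelated errors the observed covariances equal the true-score covariances, so only the own-variance terms attenuate.
True-score variance = [1.6²·4.8²·0.72 + 0.9²·7.7²·0.93 + 0.6²·3²·0.55 + 1.5²·5.9²·0.60] + 218.143 = 135.906 + 218.143 = 354.049.
Reliability = 354.049 / 406.713 = 0.8705.

0.8705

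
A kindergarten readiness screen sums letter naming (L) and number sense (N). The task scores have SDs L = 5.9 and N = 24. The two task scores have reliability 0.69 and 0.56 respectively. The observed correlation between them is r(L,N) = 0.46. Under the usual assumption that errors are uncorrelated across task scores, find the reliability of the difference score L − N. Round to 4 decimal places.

Var(L−N) = 5.9² + 24² − 2·5.9·24·0.46 = 610.81 − 130.272 = 480.538.
Under uncorrelated errors the observed covariances equal the true-score covariances, so only the own-variance terms attenuate.
True-score variance = [5.9²·0.69 + 24²·0.56] − 130.272 = 346.579 − 130.272 = 216.307.
Reliability = 216.307 / 480.538 = 0.4501.

0.4501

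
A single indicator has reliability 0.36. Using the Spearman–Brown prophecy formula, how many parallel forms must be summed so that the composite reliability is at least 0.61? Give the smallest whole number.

k ≥ ρ*(1−ρ₁)/(ρ₁(1−ρ*)) = 0.61·0.64 / (0.36·0.39) = 2.781.
Smallest integer k = 3.

3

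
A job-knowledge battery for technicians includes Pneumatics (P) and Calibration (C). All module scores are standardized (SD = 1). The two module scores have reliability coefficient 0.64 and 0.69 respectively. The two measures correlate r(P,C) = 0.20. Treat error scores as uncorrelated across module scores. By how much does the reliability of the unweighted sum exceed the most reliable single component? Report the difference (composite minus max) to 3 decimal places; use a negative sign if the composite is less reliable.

0.031

Var(sum) = 2 + 0.4 = 2.4; true-score variance = 1.33 + 0.4 = 1.73; composite reliability = 0.7208.
Max component reliability = 0.6900.
Difference = 0.7208 − 0.6900 = 0.031.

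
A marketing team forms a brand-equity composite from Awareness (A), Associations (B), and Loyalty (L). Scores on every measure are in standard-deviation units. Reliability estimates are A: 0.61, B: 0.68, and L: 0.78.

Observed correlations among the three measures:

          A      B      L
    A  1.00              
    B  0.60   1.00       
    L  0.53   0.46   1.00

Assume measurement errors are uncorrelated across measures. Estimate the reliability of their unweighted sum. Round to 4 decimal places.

Var(A+B+L) = 3 + 2·[0.60 + 0.53 + 0.46] = 3 + 3.18 = 6.18.
Under uncorrelated errors the observed covariances equal the true-score covariances, so only the own-variance terms attenuate.
True-score variance = [0.61 + 0.68 + 0.78] + 3.18 = 2.07 + 3.18 = 5.25.
Reliability = 5.25 / 6.18 = 0.8495.

0.8495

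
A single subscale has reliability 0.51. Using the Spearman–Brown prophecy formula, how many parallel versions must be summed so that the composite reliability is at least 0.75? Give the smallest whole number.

k ≥ ρ*(1−ρ₁)/(ρ₁(1−ρ*)) = 0.75·0.49 / (0.51·0.25) = 2.882.
Smallest integer k = 3.

3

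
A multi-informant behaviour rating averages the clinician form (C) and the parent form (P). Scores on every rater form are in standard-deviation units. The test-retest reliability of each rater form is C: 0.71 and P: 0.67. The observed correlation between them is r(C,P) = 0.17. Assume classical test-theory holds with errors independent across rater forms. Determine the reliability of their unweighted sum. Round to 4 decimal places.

0.7350

Var(C+P) = 2 + 2·[0.17] = 2 + 0.34 = 2.34.
Under uncorrelated errors the observed covariances equal the true-score covariances, so only the own-variance terms attenuate.
True-score variance = [0.71 + 0.67] + 0.34 = 1.38 + 0.34 = 1.72.
Reliability = 1.72 / 2.34 = 0.7350.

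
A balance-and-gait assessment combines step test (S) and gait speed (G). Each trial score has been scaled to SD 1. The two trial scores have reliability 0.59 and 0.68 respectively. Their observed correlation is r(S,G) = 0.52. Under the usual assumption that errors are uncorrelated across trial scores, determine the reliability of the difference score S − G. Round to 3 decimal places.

0.240

Var(S−G) = 1 + 1 − 2·0.52 = 2 − 1.04 = 0.96.
Because errors are independent across components, Cov(Tᵢ,Tⱼ) = Cov(Xᵢ,Xⱼ); the off-diagonal part of the true-score variance is the same as above.
True-score variance = [0.59 + 0.68] − 1.04 = 1.27 − 1.04 = 0.23.
Reliability = 0.23 / 0.96 = 0.240.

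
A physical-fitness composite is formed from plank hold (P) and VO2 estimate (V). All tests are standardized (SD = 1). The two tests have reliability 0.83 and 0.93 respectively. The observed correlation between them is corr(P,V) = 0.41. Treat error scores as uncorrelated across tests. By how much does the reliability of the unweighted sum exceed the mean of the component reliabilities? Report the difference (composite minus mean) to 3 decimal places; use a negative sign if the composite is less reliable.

0.035

Var(sum) = 2 + 0.82 = 2.82; true-score variance = 1.76 + 0.82 = 2.58; composite reliability = 0.9149.
Mean component reliability = 0.8800.
Difference = 0.9149 − 0.8800 = 0.035.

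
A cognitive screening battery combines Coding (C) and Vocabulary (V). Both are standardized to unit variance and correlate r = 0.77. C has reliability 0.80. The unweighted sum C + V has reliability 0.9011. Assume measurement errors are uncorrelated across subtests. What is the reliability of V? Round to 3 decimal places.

Var(C+V) = 2 + 2·0.77 = 3.540.
True-score variance = ρ_C + ρ_V + 2·0.77, so 0.9011 = (0.80 + ρ_V + 1.54) / 3.540.
ρ_V = 0.9011·3.540 − 0.80 − 1.54 = 0.850.

0.850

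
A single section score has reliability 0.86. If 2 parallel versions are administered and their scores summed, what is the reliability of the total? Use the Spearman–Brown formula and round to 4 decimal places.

ρ_k = kρ / (1 + (k−1)ρ) = 2·0.86 / (1 + 1·0.86) = 1.720 / 1.860 = 0.9247.

0.9247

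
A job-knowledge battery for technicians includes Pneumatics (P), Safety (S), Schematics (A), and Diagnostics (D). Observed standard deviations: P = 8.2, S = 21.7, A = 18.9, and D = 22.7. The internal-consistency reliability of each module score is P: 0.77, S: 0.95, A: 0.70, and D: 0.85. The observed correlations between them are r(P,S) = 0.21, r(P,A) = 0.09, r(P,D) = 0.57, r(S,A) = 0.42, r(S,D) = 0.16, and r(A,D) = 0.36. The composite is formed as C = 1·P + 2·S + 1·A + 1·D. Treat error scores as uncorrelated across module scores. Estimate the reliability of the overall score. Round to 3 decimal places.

0.935

Var(C) = 8.2² + 2²·21.7² + 18.9² + 22.7² + 2·[2·8.2·21.7·0.21 + 8.2·18.9·0.09 + 8.2·22.7·0.57 + 2·21.7·18.9·0.42 + 2·21.7·22.7·0.16 + 18.9·22.7·0.36] = 2823.3 + 1702.74 = 4526.04.
With uncorrelated errors the cross-covariances are all true-score covariance, so they carry over unchanged; only the diagonal terms shrink to ρᵢσᵢ².
True-score variance = [8.2²·0.77 + 2²·21.7²·0.95 + 18.9²·0.70 + 22.7²·0.85] + 1702.74 = 2529.2 + 1702.74 = 4231.94.
Reliability = 4231.94 / 4526.04 = 0.935.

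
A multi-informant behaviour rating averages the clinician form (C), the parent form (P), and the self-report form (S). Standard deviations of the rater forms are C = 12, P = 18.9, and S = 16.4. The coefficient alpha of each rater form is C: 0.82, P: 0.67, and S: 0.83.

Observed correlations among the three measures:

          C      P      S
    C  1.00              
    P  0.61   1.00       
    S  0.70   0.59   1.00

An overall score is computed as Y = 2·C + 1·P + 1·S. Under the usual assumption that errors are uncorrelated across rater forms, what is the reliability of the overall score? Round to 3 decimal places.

Var(Y) = 2²·12² + 18.9² + 16.4² + 2·[2·12·18.9·0.61 + 2·12·16.4·0.70 + 18.9·16.4·0.59] = 1202.17 + 1470.18 = 2672.35.
With uncorrelated errors the cross-covariances are all true-score covariance, so they carry over unchanged; only the diagonal terms shrink to ρᵢσᵢ².
True-score variance = [2²·12²·0.82 + 18.9²·0.67 + 16.4²·0.83] + 1470.18 = 934.887 + 1470.18 = 2405.07.
Reliability = 2405.07 / 2672.35 = 0.900.

0.900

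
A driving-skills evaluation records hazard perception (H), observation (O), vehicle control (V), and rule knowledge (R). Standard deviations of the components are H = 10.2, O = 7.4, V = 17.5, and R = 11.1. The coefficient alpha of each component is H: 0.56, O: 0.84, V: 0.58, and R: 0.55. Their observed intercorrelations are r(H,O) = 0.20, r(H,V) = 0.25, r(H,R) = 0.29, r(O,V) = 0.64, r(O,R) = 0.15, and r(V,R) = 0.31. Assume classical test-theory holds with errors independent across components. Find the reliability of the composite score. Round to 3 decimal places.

Var(H+O+V+R) = 10.2² + 7.4² + 17.5² + 11.1² + 2·[10.2·7.4·0.20 + 10.2·17.5·0.25 + 10.2·11.1·0.29 + 7.4·17.5·0.64 + 7.4·11.1·0.15 + 17.5·11.1·0.31] = 588.26 + 495.947 = 1084.21.
Because errors are independent across components, Cov(Tᵢ,Tⱼ) = Cov(Xᵢ,Xⱼ); the off-diagonal part of the true-score variance is the same as above.
True-score variance = [10.2²·0.56 + 7.4²·0.84 + 17.5²·0.58 + 11.1²·0.55] + 495.947 = 349.651 + 495.947 = 845.598.
Reliability = 845.598 / 1084.21 = 0.780.

0.780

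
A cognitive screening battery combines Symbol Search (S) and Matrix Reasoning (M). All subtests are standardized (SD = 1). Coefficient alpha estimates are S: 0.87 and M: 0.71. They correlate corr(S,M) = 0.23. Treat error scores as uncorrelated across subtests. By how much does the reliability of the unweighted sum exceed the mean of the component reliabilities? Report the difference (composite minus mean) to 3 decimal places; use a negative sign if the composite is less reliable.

0.039

Var(sum) = 2 + 0.46 = 2.46; true-score variance = 1.58 + 0.46 = 2.04; composite reliability = 0.8293.
Mean component reliability = 0.7900.
Difference = 0.8293 − 0.7900 = 0.039.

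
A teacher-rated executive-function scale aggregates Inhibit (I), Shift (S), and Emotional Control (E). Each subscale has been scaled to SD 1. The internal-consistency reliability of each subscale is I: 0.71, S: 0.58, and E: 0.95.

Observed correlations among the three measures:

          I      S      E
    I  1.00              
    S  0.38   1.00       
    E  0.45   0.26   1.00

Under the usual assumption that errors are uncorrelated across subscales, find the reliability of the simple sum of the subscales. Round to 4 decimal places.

0.8533

Var(I+S+E) = 3 + 2·[0.38 + 0.45 + 0.26] = 3 + 2.18 = 5.18.
With uncorrelated errors the cross-covariances are all true-score covariance, so they carry over unchanged; only the diagonal terms shrink to ρᵢσᵢ².
True-score variance = [0.71 + 0.58 + 0.95] + 2.18 = 2.24 + 2.18 = 4.42.
Reliability = 4.42 / 5.18 = 0.8533.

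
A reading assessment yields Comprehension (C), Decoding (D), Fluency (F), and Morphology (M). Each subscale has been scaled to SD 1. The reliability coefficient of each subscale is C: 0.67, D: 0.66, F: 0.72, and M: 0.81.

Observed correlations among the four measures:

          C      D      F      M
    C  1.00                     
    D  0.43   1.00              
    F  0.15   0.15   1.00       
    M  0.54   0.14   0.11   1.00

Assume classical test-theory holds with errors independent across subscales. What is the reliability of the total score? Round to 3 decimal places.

0.838

Var(C+D+F+M) = 4 + 2·[0.43 + 0.15 + 0.54 + 0.15 + 0.14 + 0.11] = 4 + 3.04 = 7.04.
Under uncorrelated errors the observed covariances equal the true-score covariances, so only the own-variance terms attenuate.
True-score variance = [0.67 + 0.66 + 0.72 + 0.81] + 3.04 = 2.86 + 3.04 = 5.9.
Reliability = 5.9 / 7.04 = 0.838.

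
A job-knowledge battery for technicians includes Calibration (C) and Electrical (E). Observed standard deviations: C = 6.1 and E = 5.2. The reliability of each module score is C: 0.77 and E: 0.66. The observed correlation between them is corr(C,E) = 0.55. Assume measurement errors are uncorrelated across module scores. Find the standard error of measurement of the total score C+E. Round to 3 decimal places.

4.213

Var(total) = 64.25 + 34.892 = 99.142.
True-score variance = 46.4981 + 34.892 = 81.3901, so reliability = 0.8209.
Error variance = 99.142 − 81.3901 = 17.7519; SEM = √17.7519 = 4.213.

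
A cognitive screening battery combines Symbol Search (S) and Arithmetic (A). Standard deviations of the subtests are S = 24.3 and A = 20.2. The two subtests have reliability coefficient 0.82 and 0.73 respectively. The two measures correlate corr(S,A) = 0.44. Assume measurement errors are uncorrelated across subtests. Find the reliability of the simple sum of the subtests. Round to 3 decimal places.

Var(S+A) = 24.3² + 20.2² + 2·[24.3·20.2·0.44] = 998.53 + 431.957 = 1430.49.
Because errors are independent across components, Cov(Tᵢ,Tⱼ) = Cov(Xᵢ,Xⱼ); the off-diagonal part of the true-score variance is the same as above.
True-score variance = [24.3²·0.82 + 20.2²·0.73] + 431.957 = 782.071 + 431.957 = 1214.03.
Reliability = 1214.03 / 1430.49 = 0.849.

0.849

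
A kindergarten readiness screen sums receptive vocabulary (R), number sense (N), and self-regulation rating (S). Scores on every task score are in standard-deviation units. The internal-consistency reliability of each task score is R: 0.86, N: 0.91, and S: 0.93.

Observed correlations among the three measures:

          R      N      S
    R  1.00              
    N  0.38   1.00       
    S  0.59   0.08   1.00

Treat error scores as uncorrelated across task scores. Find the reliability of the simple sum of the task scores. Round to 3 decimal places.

Var(R+N+S) = 3 + 2·[0.38 + 0.59 + 0.08] = 3 + 2.1 = 5.1.
With uncorrelated errors the cross-covariances are all true-score covariance, so they carry over unchanged; only the diagonal terms shrink to ρᵢσᵢ².
True-score variance = [0.86 + 0.91 + 0.93] + 2.1 = 2.7 + 2.1 = 4.8.
Reliability = 4.8 / 5.1 = 0.941.

0.941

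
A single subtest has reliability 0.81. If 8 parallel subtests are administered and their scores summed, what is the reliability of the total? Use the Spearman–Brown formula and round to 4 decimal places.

0.9715

ρ_k = kρ / (1 + (k−1)ρ) = 8·0.81 / (1 + 7·0.81) = 6.480 / 6.670 = 0.9715.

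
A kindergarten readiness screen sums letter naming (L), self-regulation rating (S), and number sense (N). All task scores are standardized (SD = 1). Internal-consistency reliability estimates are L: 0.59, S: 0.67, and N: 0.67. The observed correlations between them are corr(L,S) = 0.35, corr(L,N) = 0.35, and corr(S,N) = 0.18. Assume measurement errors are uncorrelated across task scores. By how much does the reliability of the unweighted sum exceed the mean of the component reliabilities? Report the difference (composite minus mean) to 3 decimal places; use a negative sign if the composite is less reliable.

0.132

Var(sum) = 3 + 1.76 = 4.76; true-score variance = 1.93 + 1.76 = 3.69; composite reliability = 0.7752.
Mean component reliability = 0.6433.
Difference = 0.7752 − 0.6433 = 0.132.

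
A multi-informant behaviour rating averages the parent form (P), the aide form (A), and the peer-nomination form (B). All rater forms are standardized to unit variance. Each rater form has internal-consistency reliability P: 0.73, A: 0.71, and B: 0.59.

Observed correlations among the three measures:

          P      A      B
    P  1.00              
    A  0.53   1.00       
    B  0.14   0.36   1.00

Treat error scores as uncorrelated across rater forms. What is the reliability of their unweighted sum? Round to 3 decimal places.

0.808

Var(P+A+B) = 3 + 2·[0.53 + 0.14 + 0.36] = 3 + 2.06 = 5.06.
Under uncorrelated errors the observed covariances equal the true-score covariances, so only the own-variance terms attenuate.
True-score variance = [0.73 + 0.71 + 0.59] + 2.06 = 2.03 + 2.06 = 4.09.
Reliability = 4.09 / 5.06 = 0.808.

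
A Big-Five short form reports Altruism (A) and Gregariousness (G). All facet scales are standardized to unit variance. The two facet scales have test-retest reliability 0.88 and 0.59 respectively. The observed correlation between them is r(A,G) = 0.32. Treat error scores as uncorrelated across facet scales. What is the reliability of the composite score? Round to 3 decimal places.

0.799

Var(A+G) = 2 + 2·[0.32] = 2 + 0.64 = 2.64.
Under uncorrelated errors the observed covariances equal the true-score covariances, so only the own-variance terms attenuate.
True-score variance = [0.88 + 0.59] + 0.64 = 1.47 + 0.64 = 2.11.
Reliability = 2.11 / 2.64 = 0.799.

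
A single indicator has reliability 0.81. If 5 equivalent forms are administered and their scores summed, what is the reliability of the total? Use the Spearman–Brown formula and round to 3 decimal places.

0.955

ρ_k = kρ / (1 + (k−1)ρ) = 5·0.81 / (1 + 4·0.81) = 4.050 / 4.240 = 0.955.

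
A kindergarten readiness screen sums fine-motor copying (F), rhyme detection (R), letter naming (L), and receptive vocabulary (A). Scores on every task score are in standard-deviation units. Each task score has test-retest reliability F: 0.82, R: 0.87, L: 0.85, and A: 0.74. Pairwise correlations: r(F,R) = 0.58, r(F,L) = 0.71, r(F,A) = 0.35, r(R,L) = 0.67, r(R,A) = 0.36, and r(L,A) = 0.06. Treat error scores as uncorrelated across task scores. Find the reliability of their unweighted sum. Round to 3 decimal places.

Var(F+R+L+A) = 4 + 2·[0.58 + 0.71 + 0.35 + 0.67 + 0.36 + 0.06] = 4 + 5.46 = 9.46.
Because errors are independent across components, Cov(Tᵢ,Tⱼ) = Cov(Xᵢ,Xⱼ); the off-diagonal part of the true-score variance is the same as above.
True-score variance = [0.82 + 0.87 + 0.85 + 0.74] + 5.46 = 3.28 + 5.46 = 8.74.
Reliability = 8.74 / 9.46 = 0.924.

0.924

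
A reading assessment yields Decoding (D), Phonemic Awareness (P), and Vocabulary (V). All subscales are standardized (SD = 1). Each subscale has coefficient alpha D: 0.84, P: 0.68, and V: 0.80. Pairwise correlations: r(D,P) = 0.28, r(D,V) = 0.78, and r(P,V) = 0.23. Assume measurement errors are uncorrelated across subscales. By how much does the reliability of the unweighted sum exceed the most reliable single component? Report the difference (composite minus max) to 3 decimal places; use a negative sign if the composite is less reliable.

Var(sum) = 3 + 2.58 = 5.58; true-score variance = 2.32 + 2.58 = 4.9; composite reliability = 0.8781.
Max component reliability = 0.8400.
Difference = 0.8781 − 0.8400 = 0.038.

0.038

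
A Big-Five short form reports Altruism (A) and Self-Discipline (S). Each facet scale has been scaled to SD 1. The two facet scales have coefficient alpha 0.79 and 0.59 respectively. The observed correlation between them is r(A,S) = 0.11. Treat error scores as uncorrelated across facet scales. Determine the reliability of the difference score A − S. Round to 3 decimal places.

Var(A−S) = 1 + 1 − 2·0.11 = 2 − 0.22 = 1.78.
Because errors are independent across components, Cov(Tᵢ,Tⱼ) = Cov(Xᵢ,Xⱼ); the off-diagonal part of the true-score variance is the same as above.
True-score variance = [0.79 + 0.59] − 0.22 = 1.38 − 0.22 = 1.16.
Reliability = 1.16 / 1.78 = 0.652.

0.652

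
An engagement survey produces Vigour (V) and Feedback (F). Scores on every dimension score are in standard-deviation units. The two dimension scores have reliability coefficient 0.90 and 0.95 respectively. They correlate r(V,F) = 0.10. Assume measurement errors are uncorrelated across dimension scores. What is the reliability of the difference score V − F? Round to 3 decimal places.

0.917

Var(V−F) = 1 + 1 − 2·0.10 = 2 − 0.2 = 1.8.
Because errors are independent across components, Cov(Tᵢ,Tⱼ) = Cov(Xᵢ,Xⱼ); the off-diagonal part of the true-score variance is the same as above.
True-score variance = [0.90 + 0.95] − 0.2 = 1.85 − 0.2 = 1.65.
Reliability = 1.65 / 1.8 = 0.917.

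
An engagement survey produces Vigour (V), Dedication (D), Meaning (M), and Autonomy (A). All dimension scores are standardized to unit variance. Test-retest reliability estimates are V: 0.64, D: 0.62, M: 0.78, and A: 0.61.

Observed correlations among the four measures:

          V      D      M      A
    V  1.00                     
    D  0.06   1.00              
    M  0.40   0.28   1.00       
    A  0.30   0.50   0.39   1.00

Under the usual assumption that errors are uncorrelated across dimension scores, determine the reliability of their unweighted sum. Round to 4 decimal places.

Var(V+D+M+A) = 4 + 2·[0.06 + 0.40 + 0.30 + 0.28 + 0.50 + 0.39] = 4 + 3.86 = 7.86.
Under uncorrelated errors the observed covariances equal the true-score covariances, so only the own-variance terms attenuate.
True-score variance = [0.64 + 0.62 + 0.78 + 0.61] + 3.86 = 2.65 + 3.86 = 6.51.
Reliability = 6.51 / 7.86 = 0.8282.

0.8282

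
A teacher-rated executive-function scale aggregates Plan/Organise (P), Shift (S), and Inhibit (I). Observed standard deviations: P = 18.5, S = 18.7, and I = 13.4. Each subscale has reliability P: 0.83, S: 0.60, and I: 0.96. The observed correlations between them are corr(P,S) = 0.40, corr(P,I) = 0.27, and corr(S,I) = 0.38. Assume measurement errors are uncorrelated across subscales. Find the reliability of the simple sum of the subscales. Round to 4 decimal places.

0.8606

Var(P+S+I) = 18.5² + 18.7² + 13.4² + 2·[18.5·18.7·0.40 + 18.5·13.4·0.27 + 18.7·13.4·0.38] = 871.5 + 601.067 = 1472.57.
Because errors are independent across components, Cov(Tᵢ,Tⱼ) = Cov(Xᵢ,Xⱼ); the off-diagonal part of the true-score variance is the same as above.
True-score variance = [18.5²·0.83 + 18.7²·0.60 + 13.4²·0.96] + 601.067 = 666.259 + 601.067 = 1267.33.
Reliability = 1267.33 / 1472.57 = 0.8606.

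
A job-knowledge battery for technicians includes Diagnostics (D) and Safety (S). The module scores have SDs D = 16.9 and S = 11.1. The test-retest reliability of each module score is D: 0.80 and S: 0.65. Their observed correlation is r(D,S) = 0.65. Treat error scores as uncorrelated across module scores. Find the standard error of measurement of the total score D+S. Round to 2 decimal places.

10.01

Var(total) = 408.82 + 243.867 = 652.687.
True-score variance = 308.574 + 243.867 = 552.441, so reliability = 0.8464.
Error variance = 652.687 − 552.441 = 100.245; SEM = √100.245 = 10.01.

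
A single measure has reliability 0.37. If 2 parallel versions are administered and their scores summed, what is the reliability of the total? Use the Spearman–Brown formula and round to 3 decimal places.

0.540

ρ_k = kρ / (1 + (k−1)ρ) = 2·0.37 / (1 + 1·0.37) = 0.740 / 1.370 = 0.540.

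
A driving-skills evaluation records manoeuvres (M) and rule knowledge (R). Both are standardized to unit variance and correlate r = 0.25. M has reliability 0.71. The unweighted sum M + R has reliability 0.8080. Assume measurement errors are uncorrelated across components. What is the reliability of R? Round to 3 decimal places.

0.810

Var(M+R) = 2 + 2·0.25 = 2.500.
True-score variance = ρ_M + ρ_R + 2·0.25, so 0.8080 = (0.71 + ρ_R + 0.50) / 2.500.
ρ_R = 0.8080·2.500 − 0.71 − 0.50 = 0.810.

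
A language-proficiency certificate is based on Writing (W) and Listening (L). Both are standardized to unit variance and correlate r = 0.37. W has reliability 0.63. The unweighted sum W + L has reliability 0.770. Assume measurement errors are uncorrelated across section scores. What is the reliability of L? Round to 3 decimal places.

0.740

Var(W+L) = 2 + 2·0.37 = 2.740.
True-score variance = ρ_W + ρ_L + 2·0.37, so 0.770 = (0.63 + ρ_L + 0.74) / 2.740.
ρ_L = 0.770·2.740 − 0.63 − 0.74 = 0.740.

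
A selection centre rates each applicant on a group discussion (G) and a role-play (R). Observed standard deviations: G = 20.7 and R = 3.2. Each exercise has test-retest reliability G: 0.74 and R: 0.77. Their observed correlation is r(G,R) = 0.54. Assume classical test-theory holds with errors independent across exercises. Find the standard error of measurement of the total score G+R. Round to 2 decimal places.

10.67

Var(total) = 438.73 + 71.5392 = 510.269.
True-score variance = 324.967 + 71.5392 = 396.507, so reliability = 0.7771.
Error variance = 510.269 − 396.507 = 113.763; SEM = √113.763 = 10.67.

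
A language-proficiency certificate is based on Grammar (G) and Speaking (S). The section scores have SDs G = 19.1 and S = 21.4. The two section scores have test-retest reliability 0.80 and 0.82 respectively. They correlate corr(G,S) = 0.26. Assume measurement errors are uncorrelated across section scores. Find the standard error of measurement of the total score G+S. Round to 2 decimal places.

12.47

Var(total) = 822.77 + 212.545 = 1035.31.
True-score variance = 667.375 + 212.545 = 879.92, so reliability = 0.8499.
Error variance = 1035.31 − 879.92 = 155.395; SEM = √155.395 = 12.47.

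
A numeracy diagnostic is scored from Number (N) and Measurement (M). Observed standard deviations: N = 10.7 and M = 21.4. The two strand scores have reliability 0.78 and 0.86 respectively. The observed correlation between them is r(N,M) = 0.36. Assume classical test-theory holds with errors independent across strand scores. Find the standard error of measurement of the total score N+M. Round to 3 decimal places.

Var(total) = 572.45 + 164.866 = 737.316.
True-score variance = 483.148 + 164.866 = 648.013, so reliability = 0.8789.
Error variance = 737.316 − 648.013 = 89.3022; SEM = √89.3022 = 9.450.

9.450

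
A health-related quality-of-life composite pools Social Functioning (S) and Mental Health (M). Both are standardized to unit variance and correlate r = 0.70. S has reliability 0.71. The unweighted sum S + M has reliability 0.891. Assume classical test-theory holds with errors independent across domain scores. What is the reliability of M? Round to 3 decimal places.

Var(S+M) = 2 + 2·0.70 = 3.400.
True-score variance = ρ_S + ρ_M + 2·0.70, so 0.891 = (0.71 + ρ_M + 1.40) / 3.400.
ρ_M = 0.891·3.400 − 0.71 − 1.40 = 0.919.

0.919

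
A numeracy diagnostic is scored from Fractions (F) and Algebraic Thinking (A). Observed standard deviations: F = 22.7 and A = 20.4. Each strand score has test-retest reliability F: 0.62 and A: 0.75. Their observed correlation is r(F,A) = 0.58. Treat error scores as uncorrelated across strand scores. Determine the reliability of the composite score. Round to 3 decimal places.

Var(F+A) = 22.7² + 20.4² + 2·[22.7·20.4·0.58] = 931.45 + 537.173 = 1468.62.
Under uncorrelated errors the observed covariances equal the true-score covariances, so only the own-variance terms attenuate.
True-score variance = [22.7²·0.62 + 20.4²·0.75] + 537.173 = 631.6 + 537.173 = 1168.77.
Reliability = 1168.77 / 1468.62 = 0.796.

0.796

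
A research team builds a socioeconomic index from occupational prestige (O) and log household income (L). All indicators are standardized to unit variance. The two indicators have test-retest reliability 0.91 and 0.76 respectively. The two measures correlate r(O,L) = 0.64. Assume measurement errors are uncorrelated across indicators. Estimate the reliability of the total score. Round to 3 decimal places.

0.899

Var(O+L) = 2 + 2·[0.64] = 2 + 1.28 = 3.28.
Under uncorrelated errors the observed covariances equal the true-score covariances, so only the own-variance terms attenuate.
True-score variance = [0.91 + 0.76] + 1.28 = 1.67 + 1.28 = 2.95.
Reliability = 2.95 / 3.28 = 0.899.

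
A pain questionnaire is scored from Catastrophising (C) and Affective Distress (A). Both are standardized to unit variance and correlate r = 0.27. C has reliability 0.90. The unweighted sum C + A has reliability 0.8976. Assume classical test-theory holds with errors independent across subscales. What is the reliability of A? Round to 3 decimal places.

Var(C+A) = 2 + 2·0.27 = 2.540.
True-score variance = ρ_C + ρ_A + 2·0.27, so 0.8976 = (0.90 + ρ_A + 0.54) / 2.540.
ρ_A = 0.8976·2.540 − 0.90 − 0.54 = 0.840.

0.840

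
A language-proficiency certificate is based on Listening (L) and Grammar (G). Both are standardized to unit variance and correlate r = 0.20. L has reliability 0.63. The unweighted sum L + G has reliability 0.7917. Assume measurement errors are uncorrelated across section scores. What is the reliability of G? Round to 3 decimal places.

Var(L+G) = 2 + 2·0.20 = 2.400.
True-score variance = ρ_L + ρ_G + 2·0.20, so 0.7917 = (0.63 + ρ_G + 0.40) / 2.400.
ρ_G = 0.7917·2.400 − 0.63 − 0.40 = 0.870.

0.870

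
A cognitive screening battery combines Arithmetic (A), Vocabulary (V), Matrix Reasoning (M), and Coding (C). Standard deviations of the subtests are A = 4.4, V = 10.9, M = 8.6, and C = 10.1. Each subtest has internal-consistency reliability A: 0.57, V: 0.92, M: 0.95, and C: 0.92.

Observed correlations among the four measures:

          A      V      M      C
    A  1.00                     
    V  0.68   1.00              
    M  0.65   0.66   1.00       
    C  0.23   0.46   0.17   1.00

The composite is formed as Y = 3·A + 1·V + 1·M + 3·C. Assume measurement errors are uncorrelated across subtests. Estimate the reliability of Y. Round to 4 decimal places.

Var(Y) = 3²·4.4² + 10.9² + 8.6² + 3²·10.1² + 2·[3·4.4·10.9·0.68 + 3·4.4·8.6·0.65 + 9·4.4·10.1·0.23 + 10.9·8.6·0.66 + 3·10.9·10.1·0.46 + 3·8.6·10.1·0.17] = 1285.1 + 1043.42 = 2328.52.
Because errors are independent across components, Cov(Tᵢ,Tⱼ) = Cov(Xᵢ,Xⱼ); the off-diagonal part of the true-score variance is the same as above.
True-score variance = [3²·4.4²·0.57 + 10.9²·0.92 + 8.6²·0.95 + 3²·10.1²·0.92] + 1043.42 = 1123.53 + 1043.42 = 2166.94.
Reliability = 2166.94 / 2328.52 = 0.9306.

0.9306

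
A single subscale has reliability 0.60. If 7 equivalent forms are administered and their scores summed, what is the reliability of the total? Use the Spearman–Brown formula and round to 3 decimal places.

ρ_k = kρ / (1 + (k−1)ρ) = 7·0.60 / (1 + 6·0.60) = 4.200 / 4.600 = 0.913.

0.913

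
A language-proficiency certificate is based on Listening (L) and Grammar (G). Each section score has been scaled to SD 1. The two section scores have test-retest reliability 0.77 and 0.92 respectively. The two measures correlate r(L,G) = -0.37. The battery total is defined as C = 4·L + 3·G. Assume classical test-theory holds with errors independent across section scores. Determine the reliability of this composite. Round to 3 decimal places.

Var(C) = 4² + 3² + 2·[12·(-0.37)] = 25 − 8.88 = 16.12.
With uncorrelated errors the cross-covariances are all true-score covariance, so they carry over unchanged; only the diagonal terms shrink to ρᵢσᵢ².
True-score variance = [4²·0.77 + 3²·0.92] − 8.88 = 20.6 − 8.88 = 11.72.
Reliability = 11.72 / 16.12 = 0.727.

0.727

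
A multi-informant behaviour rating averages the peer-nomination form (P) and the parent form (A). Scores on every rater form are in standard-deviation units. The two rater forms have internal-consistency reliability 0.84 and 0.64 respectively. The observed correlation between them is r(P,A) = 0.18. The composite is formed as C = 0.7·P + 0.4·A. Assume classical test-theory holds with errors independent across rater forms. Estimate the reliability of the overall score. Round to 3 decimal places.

Var(C) = 0.7² + 0.4² + 2·[0.28·0.18] = 0.65 + 0.1008 = 0.7508.
With uncorrelated errors the cross-covariances are all true-score covariance, so they carry over unchanged; only the diagonal terms shrink to ρᵢσᵢ².
True-score variance = [0.7²·0.84 + 0.4²·0.64] + 0.1008 = 0.514 + 0.1008 = 0.6148.
Reliability = 0.6148 / 0.7508 = 0.819.

0.819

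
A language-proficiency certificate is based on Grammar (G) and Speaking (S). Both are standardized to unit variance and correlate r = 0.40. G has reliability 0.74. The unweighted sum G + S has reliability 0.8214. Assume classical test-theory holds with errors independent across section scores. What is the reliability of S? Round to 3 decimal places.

Var(G+S) = 2 + 2·0.40 = 2.800.
True-score variance = ρ_G + ρ_S + 2·0.40, so 0.8214 = (0.74 + ρ_S + 0.80) / 2.800.
ρ_S = 0.8214·2.800 − 0.74 − 0.80 = 0.760.

0.760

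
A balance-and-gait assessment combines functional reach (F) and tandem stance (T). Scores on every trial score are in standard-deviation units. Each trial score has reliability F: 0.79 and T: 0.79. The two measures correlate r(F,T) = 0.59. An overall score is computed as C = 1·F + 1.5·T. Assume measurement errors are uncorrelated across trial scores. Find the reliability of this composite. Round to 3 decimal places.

0.864

Var(C) = 1 + 1.5² + 2·[1.5·0.59] = 3.25 + 1.77 = 5.02.
Under uncorrelated errors the observed covariances equal the true-score covariances, so only the own-variance terms attenuate.
True-score variance = [0.79 + 1.5²·0.79] + 1.77 = 2.5675 + 1.77 = 4.3375.
Reliability = 4.3375 / 5.02 = 0.864.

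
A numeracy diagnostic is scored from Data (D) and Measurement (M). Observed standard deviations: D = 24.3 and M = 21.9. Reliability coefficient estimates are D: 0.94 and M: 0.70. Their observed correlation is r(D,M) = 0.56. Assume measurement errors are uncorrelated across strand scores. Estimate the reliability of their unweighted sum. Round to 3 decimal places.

0.892

Var(D+M) = 24.3² + 21.9² + 2·[24.3·21.9·0.56] = 1070.1 + 596.03 = 1666.13.
With uncorrelated errors the cross-covariances are all true-score covariance, so they carry over unchanged; only the diagonal terms shrink to ρᵢσᵢ².
True-score variance = [24.3²·0.94 + 21.9²·0.70] + 596.03 = 890.788 + 596.03 = 1486.82.
Reliability = 1486.82 / 1666.13 = 0.892.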